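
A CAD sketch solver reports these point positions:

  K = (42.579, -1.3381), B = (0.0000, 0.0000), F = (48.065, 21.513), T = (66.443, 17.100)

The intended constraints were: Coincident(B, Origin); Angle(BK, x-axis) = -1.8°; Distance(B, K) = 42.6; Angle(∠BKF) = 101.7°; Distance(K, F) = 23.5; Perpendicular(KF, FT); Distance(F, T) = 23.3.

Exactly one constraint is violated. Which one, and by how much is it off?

Distance(F, T) = 23.3 — off by 4.40.

B = (0.00, 0.00) ✓; BK at -1.800° ✓; |BK| = 42.60 ✓; ∠BKF = 101.7° ✓; |KF| = 23.50 ✓; ∠(KF, FT) = 90.00° ✓; |FT| = 18.90 ✗.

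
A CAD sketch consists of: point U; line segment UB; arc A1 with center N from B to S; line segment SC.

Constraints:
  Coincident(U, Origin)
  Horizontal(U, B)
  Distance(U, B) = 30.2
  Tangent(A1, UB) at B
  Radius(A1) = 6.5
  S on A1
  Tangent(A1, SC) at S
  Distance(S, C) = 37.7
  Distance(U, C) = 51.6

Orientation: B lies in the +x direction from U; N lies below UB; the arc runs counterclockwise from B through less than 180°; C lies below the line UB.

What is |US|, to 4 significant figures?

24.70

U is at the origin; UB is horizontal with |UB| = 30.2 and B on the +x side, so B = (30.20, 0.000). Tangency of A1 to UB means the radius NB is perpendicular to UB, so N = B + (0, -6.5) = (30.20, -6.500). Since NS ⟂ SC (tangency), |NC| = √(6.5² + 37.7²) = 38.26 regardless of where S sits on A1. So C lies on both circle(U, 51.6) and circle(N, 38.26); the below-UB intersection is C = (26.07, -44.53). S is the foot of the tangent from C: S = (23.71, -6.906).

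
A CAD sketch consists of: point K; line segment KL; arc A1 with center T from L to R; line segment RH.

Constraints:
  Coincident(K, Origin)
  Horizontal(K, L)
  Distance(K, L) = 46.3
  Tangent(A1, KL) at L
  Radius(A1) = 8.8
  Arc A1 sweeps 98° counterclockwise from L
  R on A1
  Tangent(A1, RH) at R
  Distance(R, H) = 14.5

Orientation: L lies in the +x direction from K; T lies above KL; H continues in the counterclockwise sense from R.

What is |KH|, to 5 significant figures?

58.337

K is at the origin; K and L share the same y with |KL| = 46.3 and L on the +x side, so L = (46.300, 0.0000). Since A1 is tangent to KL there, TL ⟂ KL, so T = L + (0, 8.8) = (46.300, 8.8000). On A1, L sits at bearing -90° from T; a 98° counterclockwise sweep puts R at bearing 8°, so R = T + 8.8·(cos 8°, sin 8°) = (55.014, 10.025). The tangent condition forces TR to be normal to RH, so RH runs along (−sin 8°, cos 8°); with |RH| = 14.5, H = (52.996, 24.384). Then |KH| = |H − K| = 58.337.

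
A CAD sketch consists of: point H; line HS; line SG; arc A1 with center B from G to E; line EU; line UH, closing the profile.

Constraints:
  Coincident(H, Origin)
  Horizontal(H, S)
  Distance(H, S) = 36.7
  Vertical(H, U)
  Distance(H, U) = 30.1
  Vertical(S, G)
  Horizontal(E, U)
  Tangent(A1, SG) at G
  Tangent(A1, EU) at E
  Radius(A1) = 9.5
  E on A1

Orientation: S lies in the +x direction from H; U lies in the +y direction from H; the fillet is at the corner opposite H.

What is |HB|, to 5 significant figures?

34.120

H is at the origin; H and S share the same y with |HS| = 36.7 and S on the +x side, so S = (36.700, 0.0000). HU is vertical with |HU| = 30.1 and U on the +y side, so U = (0.0000, 30.100). The virtual corner opposite H is at (36.700, 30.100). Since A1 is tangent to SG there, BG ⟂ SG and the tangent condition forces BE to be normal to EU, with radius 9.5, so the center B sits 9.5 in from both sides at B = (27.200, 20.600). Then |HB| = |B − H| = 34.120.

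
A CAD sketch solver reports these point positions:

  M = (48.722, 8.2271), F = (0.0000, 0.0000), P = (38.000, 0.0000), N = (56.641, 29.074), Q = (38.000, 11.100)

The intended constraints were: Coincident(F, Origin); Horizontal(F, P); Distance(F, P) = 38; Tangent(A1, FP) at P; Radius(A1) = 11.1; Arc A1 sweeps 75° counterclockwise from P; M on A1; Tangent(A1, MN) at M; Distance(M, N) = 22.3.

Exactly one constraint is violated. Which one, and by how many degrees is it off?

Tangent(A1, MN) at M — off by 5.80°.

F = (0.00, 0.00) ✓; F.y = 0.00, P.y = 0.00 ✓; |FP| = 38.00 ✓; ∠(QP, PF) = 90.00° ✓; |QP| = 11.10 ✓; bearing(Q→M) − bearing(Q→P) = 75.00° ✓; |QM| = 11.10 ✓; ∠(QM, MN) = 95.80° ✗; |MN| = 22.30 ✓.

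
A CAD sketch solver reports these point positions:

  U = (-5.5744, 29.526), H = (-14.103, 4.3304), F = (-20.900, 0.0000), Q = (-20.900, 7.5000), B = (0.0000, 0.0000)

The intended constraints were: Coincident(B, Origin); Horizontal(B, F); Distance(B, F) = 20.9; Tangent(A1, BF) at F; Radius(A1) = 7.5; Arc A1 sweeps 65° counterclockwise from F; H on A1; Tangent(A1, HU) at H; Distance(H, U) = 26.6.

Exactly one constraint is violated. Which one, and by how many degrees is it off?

Tangent(A1, HU) at H — off by 6.30°.

B = (0.00, 0.00) ✓; B.y = 0.00, F.y = 0.00 ✓; |BF| = 20.90 ✓; ∠(QF, FB) = 90.00° ✓; |QF| = 7.500 ✓; bearing(Q→H) − bearing(Q→F) = 65.00° ✓; |QH| = 7.500 ✓; ∠(QH, HU) = 83.70° ✗; |HU| = 26.60 ✓.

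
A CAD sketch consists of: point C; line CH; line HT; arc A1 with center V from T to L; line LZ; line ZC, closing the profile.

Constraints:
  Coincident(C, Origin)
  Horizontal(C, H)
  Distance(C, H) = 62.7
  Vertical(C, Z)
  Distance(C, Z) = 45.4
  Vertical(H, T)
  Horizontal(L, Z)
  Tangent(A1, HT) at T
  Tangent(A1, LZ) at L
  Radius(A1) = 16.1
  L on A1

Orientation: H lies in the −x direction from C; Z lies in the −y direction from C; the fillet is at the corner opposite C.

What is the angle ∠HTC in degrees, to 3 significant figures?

65.0°

C is at the origin; C and H share the same y with |CH| = 62.7 and H on the −x side, so H = (-62.7, 0.00). CZ is vertical with |CZ| = 45.4 and Z on the −y side, so Z = (0.00, -45.4). The virtual corner opposite C is at (-62.7, -45.4). The tangent condition forces VT to be normal to HT and tangency of A1 to LZ means the radius VL is perpendicular to LZ, with radius 16.1, so the center V sits 16.1 in from both sides at V = (-46.6, -29.3). That places the tangent points at T = (-62.7, -29.3) on HT and L = (-46.6, -45.4) on LZ. Then cos ∠HTC = TH·TC / (|TH||TC|), giving 65.0°.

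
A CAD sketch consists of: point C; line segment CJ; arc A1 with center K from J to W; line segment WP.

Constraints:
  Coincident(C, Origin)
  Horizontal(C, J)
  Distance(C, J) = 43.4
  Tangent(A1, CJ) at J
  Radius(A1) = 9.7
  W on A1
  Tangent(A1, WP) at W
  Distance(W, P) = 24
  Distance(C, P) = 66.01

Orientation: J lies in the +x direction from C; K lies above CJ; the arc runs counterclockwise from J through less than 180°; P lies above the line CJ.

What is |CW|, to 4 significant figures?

53.36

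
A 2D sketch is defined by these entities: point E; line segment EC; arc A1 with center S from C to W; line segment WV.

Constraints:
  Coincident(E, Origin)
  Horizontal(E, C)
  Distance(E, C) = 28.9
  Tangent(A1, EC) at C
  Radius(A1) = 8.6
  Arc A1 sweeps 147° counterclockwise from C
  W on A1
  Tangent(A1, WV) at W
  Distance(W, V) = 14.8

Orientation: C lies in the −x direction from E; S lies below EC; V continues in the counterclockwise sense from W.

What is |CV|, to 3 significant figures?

25.1

E is at the origin; E and C share the same y with |EC| = 28.9 and C on the −x side, so C = (-28.9, 0.00). A1 meets EC tangentially, so SC is at right angles to EC, so S = C + (0, -8.6) = (-28.9, -8.60). On A1, C sits at bearing 90° from S; a 147° counterclockwise sweep puts W at bearing 237°, so W = S + 8.6·(cos 237°, sin 237°) = (-33.6, -15.8). The tangent condition forces SW to be normal to WV, so WV runs along (−sin 237°, cos 237°); with |WV| = 14.8, V = (-21.2, -23.9). Then |CV| = |V − C| = 25.1.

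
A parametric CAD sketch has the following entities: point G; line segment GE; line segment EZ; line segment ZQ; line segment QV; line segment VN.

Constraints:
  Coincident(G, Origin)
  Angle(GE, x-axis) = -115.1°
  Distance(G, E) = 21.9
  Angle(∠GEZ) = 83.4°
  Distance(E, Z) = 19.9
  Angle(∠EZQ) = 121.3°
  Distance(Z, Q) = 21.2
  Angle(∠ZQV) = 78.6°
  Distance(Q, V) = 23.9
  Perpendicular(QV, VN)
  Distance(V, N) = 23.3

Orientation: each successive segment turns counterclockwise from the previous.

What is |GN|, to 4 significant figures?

17.53

G is at the origin; GE runs at -115.1° with length 21.9, so E = (-9.290, -19.83). ∠GEZ = 83.4° gives EZ at -18.50° from the x-axis; with |EZ| = 19.9, Z = (9.582, -26.15). ∠EZQ = 121.3° gives ZQ at 40.20° from the x-axis; with |ZQ| = 21.2, Q = (25.77, -12.46). ∠ZQV = 78.6° gives QV at 141.6° from the x-axis; with |QV| = 23.9, V = (7.044, 2.383). The perpendicularity gives VN at right angles to QV, so VN runs at -128.4°; with |VN| = 23.3, N = (-7.429, -15.88). Then |GN| = |N − G| = 17.53.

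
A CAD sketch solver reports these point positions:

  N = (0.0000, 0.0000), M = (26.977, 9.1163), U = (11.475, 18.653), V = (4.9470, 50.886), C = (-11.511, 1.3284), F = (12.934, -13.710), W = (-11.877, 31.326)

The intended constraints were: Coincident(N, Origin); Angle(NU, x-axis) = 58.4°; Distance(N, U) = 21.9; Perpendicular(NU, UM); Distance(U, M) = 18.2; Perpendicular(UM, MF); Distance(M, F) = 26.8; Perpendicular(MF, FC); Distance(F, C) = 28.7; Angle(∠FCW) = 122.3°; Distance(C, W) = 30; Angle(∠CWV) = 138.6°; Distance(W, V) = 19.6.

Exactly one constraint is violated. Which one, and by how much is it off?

Distance(W, V) = 19.6 — off by 6.20.

N = (0.00, 0.00) ✓; NU at 58.40° ✓; |NU| = 21.90 ✓; ∠(NU, UM) = 90.00° ✓; |UM| = 18.20 ✓; ∠(UM, MF) = 90.00° ✓; |MF| = 26.80 ✓; ∠(MF, FC) = 90.00° ✓; |FC| = 28.70 ✓; ∠FCW = 122.3° ✓; |CW| = 30.00 ✓; ∠CWV = 138.6° ✓; |WV| = 25.80 ✗.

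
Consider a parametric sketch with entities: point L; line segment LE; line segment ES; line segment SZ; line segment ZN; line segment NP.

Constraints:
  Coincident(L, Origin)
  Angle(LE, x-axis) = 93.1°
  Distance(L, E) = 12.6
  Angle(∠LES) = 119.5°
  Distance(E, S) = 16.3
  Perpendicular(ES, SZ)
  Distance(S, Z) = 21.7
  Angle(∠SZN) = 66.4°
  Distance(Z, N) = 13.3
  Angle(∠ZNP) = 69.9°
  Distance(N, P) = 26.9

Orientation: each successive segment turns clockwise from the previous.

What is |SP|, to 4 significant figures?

7.097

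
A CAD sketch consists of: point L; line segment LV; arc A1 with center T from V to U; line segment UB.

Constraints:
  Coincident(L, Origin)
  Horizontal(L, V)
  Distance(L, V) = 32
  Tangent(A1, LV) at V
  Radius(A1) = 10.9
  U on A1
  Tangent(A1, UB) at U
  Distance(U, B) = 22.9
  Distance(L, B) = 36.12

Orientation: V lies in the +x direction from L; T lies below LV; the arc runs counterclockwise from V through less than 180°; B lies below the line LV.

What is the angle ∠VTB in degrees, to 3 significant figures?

145°

Checks: |TU| = 10.90 ✓; ∠(TU, UB) = 90.00° ✓; |UB| = 22.90 ✓; |LB| = 36.12 ✓.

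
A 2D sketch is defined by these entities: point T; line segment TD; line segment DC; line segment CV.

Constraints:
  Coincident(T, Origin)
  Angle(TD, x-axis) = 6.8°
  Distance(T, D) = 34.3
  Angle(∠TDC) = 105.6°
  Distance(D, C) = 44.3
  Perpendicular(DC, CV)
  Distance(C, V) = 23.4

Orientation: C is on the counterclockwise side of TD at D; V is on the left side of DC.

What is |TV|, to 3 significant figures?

54.4

∠TDC = 105.6°, so DC runs at 6.8° + (180° − 105.6°) = 81.2° from the x-axis; with |DC| = 44.3, C = D + 44.3·(cos 81.2°, sin 81.2°) = (40.8, 47.8). The perpendicularity gives CV at right angles to DC; with |CV| = 23.4 on the left of DC, V = C + 23.4·(-0.988, 0.153) = (17.7, 51.4). Then |TV| = |V − T| = 54.4.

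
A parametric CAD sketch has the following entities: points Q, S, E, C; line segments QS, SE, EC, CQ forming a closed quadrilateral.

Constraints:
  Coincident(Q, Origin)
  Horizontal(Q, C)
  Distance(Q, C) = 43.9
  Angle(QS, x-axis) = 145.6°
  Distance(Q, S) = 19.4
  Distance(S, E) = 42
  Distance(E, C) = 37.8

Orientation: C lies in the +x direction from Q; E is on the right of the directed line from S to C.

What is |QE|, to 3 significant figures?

23.6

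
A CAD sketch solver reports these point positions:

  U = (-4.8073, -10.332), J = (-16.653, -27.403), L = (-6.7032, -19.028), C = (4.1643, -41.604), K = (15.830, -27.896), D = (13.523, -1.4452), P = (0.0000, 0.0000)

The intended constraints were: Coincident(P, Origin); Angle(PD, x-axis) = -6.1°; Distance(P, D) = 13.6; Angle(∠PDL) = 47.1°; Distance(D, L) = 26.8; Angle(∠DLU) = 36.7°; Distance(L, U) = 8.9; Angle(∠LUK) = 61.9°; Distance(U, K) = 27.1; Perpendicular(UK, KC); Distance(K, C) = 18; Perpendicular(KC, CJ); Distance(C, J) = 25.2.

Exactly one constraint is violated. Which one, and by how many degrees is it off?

Perpendicular(KC, CJ) — off by 6.10°.

P = (0.00, 0.00) ✓; PD at -6.100° ✓; |PD| = 13.60 ✓; ∠PDL = 47.10° ✓; |DL| = 26.80 ✓; ∠DLU = 36.70° ✓; |LU| = 8.900 ✓; ∠LUK = 61.90° ✓; |UK| = 27.10 ✓; ∠(UK, KC) = 90.00° ✓; |KC| = 18.00 ✓; ∠(KC, CJ) = 83.90° ✗; |CJ| = 25.20 ✓.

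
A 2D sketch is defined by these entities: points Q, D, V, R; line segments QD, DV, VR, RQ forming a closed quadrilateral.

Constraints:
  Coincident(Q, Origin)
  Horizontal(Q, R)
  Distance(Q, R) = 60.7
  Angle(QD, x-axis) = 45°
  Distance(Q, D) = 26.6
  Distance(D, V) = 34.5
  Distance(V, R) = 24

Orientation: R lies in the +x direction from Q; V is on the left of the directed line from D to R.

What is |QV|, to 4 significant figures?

57.76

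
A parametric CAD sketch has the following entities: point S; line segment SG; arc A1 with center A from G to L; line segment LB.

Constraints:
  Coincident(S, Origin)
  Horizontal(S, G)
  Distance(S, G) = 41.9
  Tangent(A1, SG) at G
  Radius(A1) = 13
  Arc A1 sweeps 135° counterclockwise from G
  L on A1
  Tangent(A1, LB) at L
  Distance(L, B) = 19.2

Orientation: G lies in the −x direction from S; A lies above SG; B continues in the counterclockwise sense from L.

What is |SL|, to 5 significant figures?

39.526

S is at the origin; S and G share the same y with |SG| = 41.9 and G on the −x side, so G = (-41.900, 0.0000). The tangent condition forces AG to be normal to SG, so A = G + (0, 13) = (-41.900, 13.000). On A1, G sits at bearing -90° from A; a 135° counterclockwise sweep puts L at bearing 45°, so L = A + 13.0·(cos 45°, sin 45°) = (-32.708, 22.192). Then |SL| = |L − S| = 39.526.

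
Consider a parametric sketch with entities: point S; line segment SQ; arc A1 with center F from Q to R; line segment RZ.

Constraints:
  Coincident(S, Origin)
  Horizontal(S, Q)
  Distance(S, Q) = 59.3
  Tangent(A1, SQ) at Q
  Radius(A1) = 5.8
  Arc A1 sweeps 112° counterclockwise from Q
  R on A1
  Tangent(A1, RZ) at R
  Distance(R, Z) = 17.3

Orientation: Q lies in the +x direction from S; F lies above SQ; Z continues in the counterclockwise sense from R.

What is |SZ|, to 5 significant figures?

62.956

S is at the origin; S and Q share the same y with |SQ| = 59.3 and Q on the +x side, so Q = (59.300, 0.0000). Tangency of A1 to SQ means the radius FQ is perpendicular to SQ, so F = Q + (0, 5.8) = (59.300, 5.8000). On A1, Q sits at bearing -90° from F; a 112° counterclockwise sweep puts R at bearing 22°, so R = F + 5.8·(cos 22°, sin 22°) = (64.678, 7.9727). A1 meets RZ tangentially, so FR is at right angles to RZ, so RZ runs along (−sin 22°, cos 22°); with |RZ| = 17.3, Z = (58.197, 24.013). Then |SZ| = |Z − S| = 62.956.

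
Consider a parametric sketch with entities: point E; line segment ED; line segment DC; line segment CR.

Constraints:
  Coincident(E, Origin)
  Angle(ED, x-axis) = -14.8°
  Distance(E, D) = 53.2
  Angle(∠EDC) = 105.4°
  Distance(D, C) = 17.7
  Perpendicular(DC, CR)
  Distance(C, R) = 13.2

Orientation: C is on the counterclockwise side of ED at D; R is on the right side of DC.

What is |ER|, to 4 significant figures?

71.92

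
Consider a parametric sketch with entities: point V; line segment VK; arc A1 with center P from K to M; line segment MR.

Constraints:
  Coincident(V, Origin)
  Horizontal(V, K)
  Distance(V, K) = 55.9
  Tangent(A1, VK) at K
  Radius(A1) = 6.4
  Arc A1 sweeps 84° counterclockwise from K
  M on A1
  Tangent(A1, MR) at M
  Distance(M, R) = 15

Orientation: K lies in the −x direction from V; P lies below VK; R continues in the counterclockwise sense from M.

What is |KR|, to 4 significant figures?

22.12

V is at the origin; VK is horizontal with |VK| = 55.9 and K on the −x side, so K = (-55.90, 0.000). The tangent condition forces PK to be normal to VK, so P = K + (0, -6.4) = (-55.90, -6.400). On A1, K sits at bearing 90° from P; an 84° counterclockwise sweep puts M at bearing 174°, so M = P + 6.4·(cos 174°, sin 174°) = (-62.26, -5.731). The tangent condition forces PM to be normal to MR, so MR runs along (−sin 174°, cos 174°); with |MR| = 15.0, R = (-63.83, -20.65). Then |KR| = |R − K| = 22.12.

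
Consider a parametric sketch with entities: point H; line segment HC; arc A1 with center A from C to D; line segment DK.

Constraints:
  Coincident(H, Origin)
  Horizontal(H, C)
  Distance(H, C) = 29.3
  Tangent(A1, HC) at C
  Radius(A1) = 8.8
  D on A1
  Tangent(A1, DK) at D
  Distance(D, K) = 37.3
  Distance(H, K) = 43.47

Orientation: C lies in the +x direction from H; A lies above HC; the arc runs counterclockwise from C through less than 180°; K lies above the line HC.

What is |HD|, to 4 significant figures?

38.70

Checks: |HC| = 29.30 ✓; |AD| = 8.800 ✓; ∠(AD, DK) = 90.00° ✓; |DK| = 37.30 ✓; |HK| = 43.47 ✓.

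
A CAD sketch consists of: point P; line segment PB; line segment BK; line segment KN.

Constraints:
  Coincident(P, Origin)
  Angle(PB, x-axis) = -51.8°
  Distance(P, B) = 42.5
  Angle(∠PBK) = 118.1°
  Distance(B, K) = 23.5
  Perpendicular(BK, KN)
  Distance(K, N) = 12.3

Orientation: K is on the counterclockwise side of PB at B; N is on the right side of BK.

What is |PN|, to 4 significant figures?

66.13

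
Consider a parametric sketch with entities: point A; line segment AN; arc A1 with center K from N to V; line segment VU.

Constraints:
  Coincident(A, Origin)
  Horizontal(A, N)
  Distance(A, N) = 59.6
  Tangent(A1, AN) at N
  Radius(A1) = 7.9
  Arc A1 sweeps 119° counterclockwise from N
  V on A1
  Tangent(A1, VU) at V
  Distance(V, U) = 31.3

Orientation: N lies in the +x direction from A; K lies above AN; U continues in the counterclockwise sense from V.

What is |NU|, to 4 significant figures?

39.97

A is at the origin; A and N share the same y with |AN| = 59.6 and N on the +x side, so N = (59.60, 0.000). Tangency of A1 to AN means the radius KN is perpendicular to AN, so K = N + (0, 7.9) = (59.60, 7.900). On A1, N sits at bearing -90° from K; a 119° counterclockwise sweep puts V at bearing 29°, so V = K + 7.9·(cos 29°, sin 29°) = (66.51, 11.73). A1 meets VU tangentially, so KV is at right angles to VU, so VU runs along (−sin 29°, cos 29°); with |VU| = 31.3, U = (51.33, 39.11). Then |NU| = |U − N| = 39.97.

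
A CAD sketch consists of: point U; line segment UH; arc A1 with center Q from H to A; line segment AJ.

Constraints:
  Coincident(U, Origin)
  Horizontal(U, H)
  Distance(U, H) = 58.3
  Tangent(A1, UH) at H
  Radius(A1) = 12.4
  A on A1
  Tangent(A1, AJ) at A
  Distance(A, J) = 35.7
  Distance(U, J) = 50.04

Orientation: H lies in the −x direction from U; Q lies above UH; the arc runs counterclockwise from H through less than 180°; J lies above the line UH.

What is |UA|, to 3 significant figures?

47.7

U is at the origin; UH is horizontal with |UH| = 58.3 and H on the −x side, so H = (-58.3, 0.00). The tangent condition forces QH to be normal to UH, so Q = H + (0, 12.4) = (-58.3, 12.4). Since QA ⟂ AJ (tangency), |QJ| = √(12.4² + 35.7²) = 37.8 regardless of where A sits on A1. So J lies on both circle(U, 50.04) and circle(Q, 37.8); the above-UH intersection is J = (-31.4, 39.0). A is the foot of the tangent from J: A = (-47.2, 6.92).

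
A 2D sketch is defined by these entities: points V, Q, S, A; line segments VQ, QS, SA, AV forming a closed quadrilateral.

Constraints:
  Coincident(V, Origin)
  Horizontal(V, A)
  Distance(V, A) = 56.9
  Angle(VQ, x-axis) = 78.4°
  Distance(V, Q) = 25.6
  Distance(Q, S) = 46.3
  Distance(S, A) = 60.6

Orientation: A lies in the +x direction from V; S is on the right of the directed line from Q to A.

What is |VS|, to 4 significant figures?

20.94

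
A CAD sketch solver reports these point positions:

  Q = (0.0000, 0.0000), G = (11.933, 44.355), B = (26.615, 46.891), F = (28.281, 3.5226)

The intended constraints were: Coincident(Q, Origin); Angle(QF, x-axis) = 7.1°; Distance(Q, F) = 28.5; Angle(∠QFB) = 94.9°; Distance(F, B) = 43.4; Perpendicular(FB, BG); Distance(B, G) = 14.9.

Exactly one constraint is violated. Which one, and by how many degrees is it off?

Perpendicular(FB, BG) — off by 7.60°.

Q = (0.00, 0.00) ✓; QF at 7.100° ✓; |QF| = 28.50 ✓; ∠QFB = 94.90° ✓; |FB| = 43.40 ✓; ∠(FB, BG) = 97.60° ✗; |BG| = 14.90 ✓.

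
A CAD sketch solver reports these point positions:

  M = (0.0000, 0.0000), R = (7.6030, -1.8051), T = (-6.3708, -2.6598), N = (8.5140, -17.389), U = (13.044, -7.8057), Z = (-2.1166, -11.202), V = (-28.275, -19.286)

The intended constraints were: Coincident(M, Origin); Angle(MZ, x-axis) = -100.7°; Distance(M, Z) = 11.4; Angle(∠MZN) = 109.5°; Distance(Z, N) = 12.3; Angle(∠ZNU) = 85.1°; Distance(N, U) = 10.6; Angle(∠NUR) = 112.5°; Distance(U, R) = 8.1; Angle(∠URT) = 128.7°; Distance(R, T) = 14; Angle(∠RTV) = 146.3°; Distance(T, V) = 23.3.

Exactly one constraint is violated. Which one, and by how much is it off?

Distance(T, V) = 23.3 — off by 4.20.

M = (0.00, 0.00) ✓; MZ at -100.7° ✓; |MZ| = 11.40 ✓; ∠MZN = 109.5° ✓; |ZN| = 12.30 ✓; ∠ZNU = 85.10° ✓; |NU| = 10.60 ✓; ∠NUR = 112.5° ✓; |UR| = 8.100 ✓; ∠URT = 128.7° ✓; |RT| = 14.00 ✓; ∠RTV = 146.3° ✓; |TV| = 27.50 ✗.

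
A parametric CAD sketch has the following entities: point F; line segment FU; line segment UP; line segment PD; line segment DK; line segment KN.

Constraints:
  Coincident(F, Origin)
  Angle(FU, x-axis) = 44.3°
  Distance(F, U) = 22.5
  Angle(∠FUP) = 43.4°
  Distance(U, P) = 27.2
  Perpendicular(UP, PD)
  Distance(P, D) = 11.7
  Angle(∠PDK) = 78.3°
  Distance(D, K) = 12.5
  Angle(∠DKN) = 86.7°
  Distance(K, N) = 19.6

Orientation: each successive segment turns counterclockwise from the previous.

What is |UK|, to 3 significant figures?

17.5

The perpendicularity gives PD at right angles to UP, so PD runs at -89.1°; with |PD| = 11.7, D = (-10.9, 3.59). ∠PDK = 78.3° gives DK at 12.6° from the x-axis; with |DK| = 12.5, K = (1.29, 6.32). Then |UK| = |K − U| = 17.5.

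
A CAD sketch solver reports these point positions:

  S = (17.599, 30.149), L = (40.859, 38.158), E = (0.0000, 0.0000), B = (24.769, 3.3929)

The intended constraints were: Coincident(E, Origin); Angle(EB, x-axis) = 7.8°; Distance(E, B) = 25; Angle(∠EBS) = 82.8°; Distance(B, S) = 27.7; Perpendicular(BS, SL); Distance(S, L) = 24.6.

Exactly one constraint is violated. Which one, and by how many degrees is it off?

Perpendicular(BS, SL) — off by 4.00°.

E = (0.00, 0.00) ✓; EB at 7.800° ✓; |EB| = 25.00 ✓; ∠EBS = 82.80° ✓; |BS| = 27.70 ✓; ∠(BS, SL) = 86.00° ✗; |SL| = 24.60 ✓.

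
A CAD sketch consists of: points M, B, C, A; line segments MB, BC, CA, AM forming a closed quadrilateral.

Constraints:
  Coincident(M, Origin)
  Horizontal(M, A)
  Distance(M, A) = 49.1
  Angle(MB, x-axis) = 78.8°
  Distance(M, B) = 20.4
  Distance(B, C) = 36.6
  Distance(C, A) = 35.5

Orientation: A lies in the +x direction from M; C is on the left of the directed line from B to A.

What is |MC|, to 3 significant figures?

50.7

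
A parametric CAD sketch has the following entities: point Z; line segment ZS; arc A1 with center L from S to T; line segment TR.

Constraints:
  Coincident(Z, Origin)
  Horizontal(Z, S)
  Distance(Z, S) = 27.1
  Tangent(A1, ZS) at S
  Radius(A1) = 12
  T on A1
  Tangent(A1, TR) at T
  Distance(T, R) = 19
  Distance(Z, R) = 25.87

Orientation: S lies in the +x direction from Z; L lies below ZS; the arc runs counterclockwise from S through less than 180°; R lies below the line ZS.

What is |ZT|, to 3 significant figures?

17.6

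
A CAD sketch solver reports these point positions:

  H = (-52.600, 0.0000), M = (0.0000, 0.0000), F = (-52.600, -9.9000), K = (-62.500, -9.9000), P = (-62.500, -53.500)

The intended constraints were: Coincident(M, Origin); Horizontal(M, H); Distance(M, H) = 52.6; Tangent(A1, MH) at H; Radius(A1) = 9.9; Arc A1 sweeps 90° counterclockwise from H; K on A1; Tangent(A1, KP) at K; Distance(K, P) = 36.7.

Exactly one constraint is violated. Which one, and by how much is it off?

Distance(K, P) = 36.7 — off by 6.90.

M = (0.00, 0.00) ✓; M.y = 0.00, H.y = 0.00 ✓; |MH| = 52.60 ✓; ∠(FH, HM) = 90.00° ✓; |FH| = 9.900 ✓; bearing(F→K) − bearing(F→H) = 90.00° ✓; |FK| = 9.900 ✓; ∠(FK, KP) = 90.00° ✓; |KP| = 43.60 ✗.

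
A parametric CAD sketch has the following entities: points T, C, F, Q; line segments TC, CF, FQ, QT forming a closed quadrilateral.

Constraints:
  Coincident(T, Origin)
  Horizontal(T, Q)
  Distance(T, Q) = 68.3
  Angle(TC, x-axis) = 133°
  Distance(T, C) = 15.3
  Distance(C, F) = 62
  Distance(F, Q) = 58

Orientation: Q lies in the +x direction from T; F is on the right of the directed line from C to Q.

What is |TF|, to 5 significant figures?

46.872

Checks: |CF| = 62.00 ✓; |FQ| = 58.00 ✓.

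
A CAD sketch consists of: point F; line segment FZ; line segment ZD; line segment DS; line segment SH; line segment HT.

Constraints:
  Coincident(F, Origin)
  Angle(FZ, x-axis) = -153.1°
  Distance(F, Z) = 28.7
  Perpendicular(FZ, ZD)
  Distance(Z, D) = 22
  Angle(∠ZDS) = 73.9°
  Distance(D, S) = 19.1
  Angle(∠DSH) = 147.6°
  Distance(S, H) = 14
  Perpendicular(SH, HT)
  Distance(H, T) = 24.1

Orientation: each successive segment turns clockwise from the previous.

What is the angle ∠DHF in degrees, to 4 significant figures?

129.5°

F is at the origin; FZ runs at -153.1° with length 28.7, so Z = (-25.59, -12.98). FZ ⟂ ZD, so ZD runs at 116.9°; with |ZD| = 22.0, D = (-35.55, 6.635). ∠ZDS = 73.9° gives DS at 10.80° from the x-axis; with |DS| = 19.1, S = (-16.79, 10.21). ∠DSH = 147.6° gives SH at -21.60° from the x-axis; with |SH| = 14.0, H = (-3.770, 5.060). Then cos ∠DHF = HD·HF / (|HD||HF|), giving 129.5°.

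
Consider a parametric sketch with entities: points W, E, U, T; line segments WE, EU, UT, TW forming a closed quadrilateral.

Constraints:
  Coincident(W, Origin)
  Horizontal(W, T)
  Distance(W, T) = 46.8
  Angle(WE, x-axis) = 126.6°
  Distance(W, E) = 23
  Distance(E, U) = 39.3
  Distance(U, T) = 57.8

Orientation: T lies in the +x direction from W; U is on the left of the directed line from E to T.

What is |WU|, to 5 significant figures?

48.890

Checks: |EU| = 39.30 ✓; |UT| = 57.80 ✓.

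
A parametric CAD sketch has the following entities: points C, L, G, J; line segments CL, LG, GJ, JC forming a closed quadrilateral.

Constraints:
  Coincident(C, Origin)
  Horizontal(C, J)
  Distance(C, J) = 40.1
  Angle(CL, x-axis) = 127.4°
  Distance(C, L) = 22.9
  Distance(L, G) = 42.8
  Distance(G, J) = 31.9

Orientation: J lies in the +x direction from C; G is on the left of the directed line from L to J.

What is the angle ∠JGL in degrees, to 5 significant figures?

98.391°

C is at the origin; C and J share the same y with |CJ| = 40.1 and J in +x, so J = (40.1, 0). CL runs at 127.4° with |CL| = 22.9, so L = (-13.909, 18.192). G is determined by |LG| = 42.8 and |GJ| = 31.9 together: it lies at the intersection of circle(L, 42.8) and circle(J, 31.9). With |LJ| = 56.990, the foot of the radical line on LJ is 35.639 from L and the perpendicular offset is √(42.8² − 35.639²) = 23.701. Taking the left-of-LJ solution: G = (27.431, 29.276).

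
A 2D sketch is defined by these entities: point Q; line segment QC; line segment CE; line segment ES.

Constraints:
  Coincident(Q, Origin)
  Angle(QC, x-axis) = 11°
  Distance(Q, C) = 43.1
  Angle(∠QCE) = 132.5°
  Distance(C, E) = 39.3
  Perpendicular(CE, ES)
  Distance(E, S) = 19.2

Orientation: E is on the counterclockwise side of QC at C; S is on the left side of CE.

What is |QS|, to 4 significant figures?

69.56

Q is at the origin; QC runs at 11.0° with length 43.1, so C = 43.1·(cos 11.0°, sin 11.0°) = (42.31, 8.224). ∠QCE = 132.5°, so CE runs at 11.0° + (180° − 132.5°) = 58.50° from the x-axis; with |CE| = 39.3, E = C + 39.3·(cos 58.50°, sin 58.50°) = (62.84, 41.73). CE ⟂ ES; with |ES| = 19.2 on the left of CE, S = E + 19.2·(-0.8526, 0.5225) = (46.47, 51.76). Then |QS| = |S − Q| = 69.56.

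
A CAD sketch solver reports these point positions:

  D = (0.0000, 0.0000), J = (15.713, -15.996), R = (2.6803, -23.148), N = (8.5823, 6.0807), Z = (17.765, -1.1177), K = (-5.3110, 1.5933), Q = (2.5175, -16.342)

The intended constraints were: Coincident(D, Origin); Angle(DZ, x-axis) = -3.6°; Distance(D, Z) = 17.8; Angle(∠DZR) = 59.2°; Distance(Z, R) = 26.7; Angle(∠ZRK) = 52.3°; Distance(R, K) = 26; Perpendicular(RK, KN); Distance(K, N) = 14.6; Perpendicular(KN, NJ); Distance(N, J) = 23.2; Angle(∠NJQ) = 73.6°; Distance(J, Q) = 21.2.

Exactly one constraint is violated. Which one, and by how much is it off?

Distance(J, Q) = 21.2 — off by 8.00.

D = (0.00, 0.00) ✓; DZ at -3.600° ✓; |DZ| = 17.80 ✓; ∠DZR = 59.20° ✓; |ZR| = 26.70 ✓; ∠ZRK = 52.30° ✓; |RK| = 26.00 ✓; ∠(RK, KN) = 90.00° ✓; |KN| = 14.60 ✓; ∠(KN, NJ) = 90.00° ✓; |NJ| = 23.20 ✓; ∠NJQ = 73.60° ✓; |JQ| = 13.20 ✗.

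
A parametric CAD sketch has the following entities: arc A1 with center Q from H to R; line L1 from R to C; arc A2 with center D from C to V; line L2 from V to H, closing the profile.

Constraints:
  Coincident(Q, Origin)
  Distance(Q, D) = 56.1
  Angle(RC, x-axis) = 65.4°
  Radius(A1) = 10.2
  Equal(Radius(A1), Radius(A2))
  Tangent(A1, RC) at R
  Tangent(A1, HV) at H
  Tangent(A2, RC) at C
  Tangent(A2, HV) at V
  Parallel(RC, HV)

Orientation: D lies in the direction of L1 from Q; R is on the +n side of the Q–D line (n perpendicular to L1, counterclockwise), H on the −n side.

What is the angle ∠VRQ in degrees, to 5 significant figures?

70.017°

Tangency of A1 to both parallel lines with radius 10.2 puts R and H at Q ± 10.2·n: R = (-9.2742, 4.2461), H = (9.2742, -4.2461). Equal radii place C and V the same way about D: C = D + 10.2·n = (14.079, 55.254), V = D − 10.2·n = (32.628, 46.762). Then cos ∠VRQ = RV·RQ / (|RV||RQ|), giving 70.017°.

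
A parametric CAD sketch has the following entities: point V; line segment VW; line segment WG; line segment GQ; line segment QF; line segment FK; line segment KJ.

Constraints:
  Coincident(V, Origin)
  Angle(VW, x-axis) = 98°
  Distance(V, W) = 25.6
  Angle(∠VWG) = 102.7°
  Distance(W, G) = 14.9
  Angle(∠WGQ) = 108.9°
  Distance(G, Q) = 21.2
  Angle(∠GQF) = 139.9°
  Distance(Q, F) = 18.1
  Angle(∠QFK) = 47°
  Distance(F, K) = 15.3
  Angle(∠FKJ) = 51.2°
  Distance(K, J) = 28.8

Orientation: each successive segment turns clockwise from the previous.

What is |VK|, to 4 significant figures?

14.31

∠GQF = 139.9° gives QF at -90.50° from the x-axis; with |QF| = 18.1, F = (23.73, -3.817). ∠QFK = 47.0° gives FK at 136.5° from the x-axis; with |FK| = 15.3, K = (12.63, 6.715). Then |VK| = |K − V| = 14.31.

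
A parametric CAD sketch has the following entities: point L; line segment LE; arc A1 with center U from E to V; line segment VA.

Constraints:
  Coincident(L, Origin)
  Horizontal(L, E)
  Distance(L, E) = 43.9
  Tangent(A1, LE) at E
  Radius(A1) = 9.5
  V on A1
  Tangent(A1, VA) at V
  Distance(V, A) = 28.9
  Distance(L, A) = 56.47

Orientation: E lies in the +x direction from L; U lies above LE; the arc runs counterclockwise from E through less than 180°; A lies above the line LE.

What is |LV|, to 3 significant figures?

54.2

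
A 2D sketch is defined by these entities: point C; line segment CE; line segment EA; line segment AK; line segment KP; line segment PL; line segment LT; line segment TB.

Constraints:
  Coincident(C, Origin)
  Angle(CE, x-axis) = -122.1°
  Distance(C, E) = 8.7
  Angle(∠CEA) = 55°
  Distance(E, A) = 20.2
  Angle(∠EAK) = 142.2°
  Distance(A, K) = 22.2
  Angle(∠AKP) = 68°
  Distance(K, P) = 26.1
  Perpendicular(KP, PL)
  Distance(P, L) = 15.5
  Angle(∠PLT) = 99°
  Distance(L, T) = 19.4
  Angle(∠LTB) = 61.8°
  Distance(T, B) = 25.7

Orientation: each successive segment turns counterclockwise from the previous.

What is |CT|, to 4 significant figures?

18.45

C is at the origin; CE runs at -122.1° with length 8.7, so E = (-4.623, -7.370). ∠CEA = 55.0° gives EA at 2.900° from the x-axis; with |EA| = 20.2, A = (15.55, -6.348). ∠EAK = 142.2° gives AK at 40.70° from the x-axis; with |AK| = 22.2, K = (32.38, 8.129). ∠AKP = 68.0° gives KP at 152.7° from the x-axis; with |KP| = 26.1, P = (9.189, 20.10). KP ⟂ PL, so PL runs at -117.3°; with |PL| = 15.5, L = (2.080, 6.326). ∠PLT = 99.0° gives LT at -36.30° from the x-axis; with |LT| = 19.4, T = (17.71, -5.159). Then |CT| = |T − C| = 18.45.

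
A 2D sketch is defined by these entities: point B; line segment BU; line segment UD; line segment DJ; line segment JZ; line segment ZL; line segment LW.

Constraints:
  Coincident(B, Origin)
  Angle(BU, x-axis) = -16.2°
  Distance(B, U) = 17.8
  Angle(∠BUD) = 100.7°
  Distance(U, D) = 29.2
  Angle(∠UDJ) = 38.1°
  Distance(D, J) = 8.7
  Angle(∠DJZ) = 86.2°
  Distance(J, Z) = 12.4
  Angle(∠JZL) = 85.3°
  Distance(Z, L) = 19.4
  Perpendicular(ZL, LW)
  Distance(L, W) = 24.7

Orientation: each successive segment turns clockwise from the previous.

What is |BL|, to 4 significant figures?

47.79

B is at the origin; BU runs at -16.2° with length 17.8, so U = (17.09, -4.966). ∠BUD = 100.7° gives UD at -95.50° from the x-axis; with |UD| = 29.2, D = (14.29, -34.03). ∠UDJ = 38.1° gives DJ at 122.6° from the x-axis; with |DJ| = 8.7, J = (9.607, -26.70). ∠DJZ = 86.2° gives JZ at 28.80° from the x-axis; with |JZ| = 12.4, Z = (20.47, -20.73). ∠JZL = 85.3° gives ZL at -65.90° from the x-axis; with |ZL| = 19.4, L = (28.40, -38.44). Then |BL| = |L − B| = 47.79.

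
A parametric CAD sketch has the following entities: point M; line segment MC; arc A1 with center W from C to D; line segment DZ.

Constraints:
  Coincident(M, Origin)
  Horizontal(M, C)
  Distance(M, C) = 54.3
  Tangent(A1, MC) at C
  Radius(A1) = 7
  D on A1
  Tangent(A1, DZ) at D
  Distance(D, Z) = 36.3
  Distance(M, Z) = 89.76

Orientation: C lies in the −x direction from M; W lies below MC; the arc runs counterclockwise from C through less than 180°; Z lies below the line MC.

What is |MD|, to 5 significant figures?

59.053

Checks: |MC| = 54.30 ✓; |WD| = 7.000 ✓; ∠(WD, DZ) = 90.00° ✓; |DZ| = 36.30 ✓; |MZ| = 89.76 ✓.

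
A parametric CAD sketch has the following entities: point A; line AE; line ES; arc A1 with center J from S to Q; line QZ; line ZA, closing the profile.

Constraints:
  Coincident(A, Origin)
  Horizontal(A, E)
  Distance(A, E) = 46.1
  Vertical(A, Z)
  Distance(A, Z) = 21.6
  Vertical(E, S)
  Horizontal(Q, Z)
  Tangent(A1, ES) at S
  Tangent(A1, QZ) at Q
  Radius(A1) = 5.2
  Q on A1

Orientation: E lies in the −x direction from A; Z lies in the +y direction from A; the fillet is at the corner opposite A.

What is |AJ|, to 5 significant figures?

44.066

A is at the origin; A and E share the same y with |AE| = 46.1 and E on the −x side, so E = (-46.100, 0.0000). A and Z share the same x with |AZ| = 21.6 and Z on the +y side, so Z = (0.0000, 21.600). The virtual corner opposite A is at (-46.100, 21.600). The tangent condition forces JS to be normal to ES and tangency of A1 to QZ means the radius JQ is perpendicular to QZ, with radius 5.2, so the center J sits 5.2 in from both sides at J = (-40.900, 16.400). Then |AJ| = |J − A| = 44.066.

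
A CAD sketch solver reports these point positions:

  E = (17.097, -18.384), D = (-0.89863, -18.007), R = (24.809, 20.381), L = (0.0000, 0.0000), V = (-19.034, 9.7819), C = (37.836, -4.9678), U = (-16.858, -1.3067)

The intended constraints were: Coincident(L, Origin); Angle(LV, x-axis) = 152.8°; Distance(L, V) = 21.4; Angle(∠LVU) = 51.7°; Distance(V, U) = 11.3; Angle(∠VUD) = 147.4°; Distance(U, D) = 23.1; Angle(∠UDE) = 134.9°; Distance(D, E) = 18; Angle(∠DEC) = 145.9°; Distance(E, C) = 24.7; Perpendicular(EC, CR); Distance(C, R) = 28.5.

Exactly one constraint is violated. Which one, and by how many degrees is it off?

Perpendicular(EC, CR) — off by 5.70°.

L = (0.00, 0.00) ✓; LV at 152.8° ✓; |LV| = 21.40 ✓; ∠LVU = 51.70° ✓; |VU| = 11.30 ✓; ∠VUD = 147.4° ✓; |UD| = 23.10 ✓; ∠UDE = 134.9° ✓; |DE| = 18.00 ✓; ∠DEC = 145.9° ✓; |EC| = 24.70 ✓; ∠(EC, CR) = 84.30° ✗; |CR| = 28.50 ✓.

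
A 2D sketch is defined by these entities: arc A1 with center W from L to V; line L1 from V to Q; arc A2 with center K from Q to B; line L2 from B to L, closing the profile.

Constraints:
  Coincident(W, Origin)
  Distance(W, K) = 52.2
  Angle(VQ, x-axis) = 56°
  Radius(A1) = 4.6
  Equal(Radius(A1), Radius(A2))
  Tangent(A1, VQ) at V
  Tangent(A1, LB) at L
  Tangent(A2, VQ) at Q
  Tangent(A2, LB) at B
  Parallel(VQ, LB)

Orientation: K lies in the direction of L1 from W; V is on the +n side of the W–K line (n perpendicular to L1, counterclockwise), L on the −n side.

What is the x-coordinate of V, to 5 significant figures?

-3.8136

The slot axis is L1's direction at 56.0°, so u = (cos 56.0°, sin 56.0°) = (0.55919, 0.82904) and n = (−sin 56.0°, cos 56.0°) = (-0.82904, 0.55919). W is at the origin and K lies 52.2 along u from W, so K = 52.2·u = (29.190, 43.276). Tangency of A1 to both parallel lines with radius 4.6 puts V and L at W ± 4.6·n: V = (-3.8136, 2.5723), L = (3.8136, -2.5723). So V.x = -3.8136.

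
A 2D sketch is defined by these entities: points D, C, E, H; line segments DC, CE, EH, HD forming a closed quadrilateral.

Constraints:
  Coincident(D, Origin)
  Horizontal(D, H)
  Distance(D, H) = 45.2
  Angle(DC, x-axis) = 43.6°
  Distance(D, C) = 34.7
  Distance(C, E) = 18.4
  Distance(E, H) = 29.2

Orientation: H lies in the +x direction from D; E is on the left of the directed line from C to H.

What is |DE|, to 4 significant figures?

51.75

D is at the origin; DH is horizontal with |DH| = 45.2 and H in +x, so H = (45.2, 0). DC runs at 43.6° with |DC| = 34.7, so C = (25.13, 23.93). E is determined by |CE| = 18.4 and |EH| = 29.2 together: it lies at the intersection of circle(C, 18.4) and circle(H, 29.2). With |CH| = 31.23, the foot of the radical line on CH is 7.387 from C and the perpendicular offset is √(18.4² − 7.387²) = 16.85. Taking the left-of-CH solution: E = (42.79, 29.10).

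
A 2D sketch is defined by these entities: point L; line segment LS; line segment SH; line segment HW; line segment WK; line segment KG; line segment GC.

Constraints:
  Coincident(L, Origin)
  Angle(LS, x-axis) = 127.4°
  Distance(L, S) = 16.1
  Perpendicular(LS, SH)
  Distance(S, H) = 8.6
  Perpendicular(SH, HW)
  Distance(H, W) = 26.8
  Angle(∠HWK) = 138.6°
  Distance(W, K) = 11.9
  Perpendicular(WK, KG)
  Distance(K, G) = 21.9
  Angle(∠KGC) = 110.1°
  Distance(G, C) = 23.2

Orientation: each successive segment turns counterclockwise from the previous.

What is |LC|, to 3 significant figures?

18.0

L is at the origin; LS runs at 127.4° with length 16.1, so S = (-9.78, 12.8). LS ⟂ SH, so SH runs at -143°; with |SH| = 8.6, H = (-16.6, 7.57). The perpendicularity gives HW at right angles to SH, so HW runs at -52.6°; with |HW| = 26.8, W = (-0.333, -13.7). ∠HWK = 138.6° gives WK at -11.2° from the x-axis; with |WK| = 11.9, K = (11.3, -16.0). WK is perpendicular to KG, so KG runs at 78.8°; with |KG| = 21.9, G = (15.6, 5.45). ∠KGC = 110.1° gives GC at 149° from the x-axis; with |GC| = 23.2, C = (-4.23, 17.5). Then |LC| = |C − L| = 18.0.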